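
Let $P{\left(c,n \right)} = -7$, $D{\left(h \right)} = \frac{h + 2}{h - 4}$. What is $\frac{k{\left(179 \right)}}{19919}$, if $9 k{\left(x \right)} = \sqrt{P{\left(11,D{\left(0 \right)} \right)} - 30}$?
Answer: $\frac{i \sqrt{37}}{179271} \approx 3.3931 \cdot 10^{-5} i$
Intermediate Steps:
$D{\left(h \right)} = \frac{2 + h}{-4 + h}$
$k{\left(x \right)} = \frac{i \sqrt{37}}{9}$ ($k{\left(x \right)} = \frac{\sqrt{-7 - 30}}{9} = \frac{\sqrt{-37}}{9} = \frac{i \sqrt{37}}{9}$)
$\frac{k{\left(179 \right)}}{19919} = \frac{\frac{1}{9} i \sqrt{37}}{19919} = \frac{i \sqrt{37}}{9} \cdot \frac{1}{19919} = \frac{i \sqrt{37}}{179271}$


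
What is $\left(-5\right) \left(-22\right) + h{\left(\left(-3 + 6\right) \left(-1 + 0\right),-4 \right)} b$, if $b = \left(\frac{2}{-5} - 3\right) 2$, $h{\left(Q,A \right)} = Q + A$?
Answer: $\frac{788}{5} \approx 157.6$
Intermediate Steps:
$h{\left(Q,A \right)} = A + Q$
$b = - \frac{34}{5}$ ($b = \left(2 \left(- \frac{1}{5}\right) - 3\right) 2 = \left(- \frac{2}{5} - 3\right) 2 = \left(- \frac{17}{5}\right) 2 = - \frac{34}{5} \approx -6.8$)
$\left(-5\right) \left(-22\right) + h{\left(\left(-3 + 6\right) \left(-1 + 0\right),-4 \right)} b = \left(-5\right) \left(-22\right) + \left(-4 + \left(-3 + 6\right) \left(-1 + 0\right)\right) \left(- \frac{34}{5}\right) = 110 + \left(-4 + 3 \left(-1\right)\right) \left(- \frac{34}{5}\right) = 110 + \left(-4 - 3\right) \left(- \frac{34}{5}\right) = 110 - - \frac{238}{5} = 110 + \frac{238}{5} = \frac{788}{5}$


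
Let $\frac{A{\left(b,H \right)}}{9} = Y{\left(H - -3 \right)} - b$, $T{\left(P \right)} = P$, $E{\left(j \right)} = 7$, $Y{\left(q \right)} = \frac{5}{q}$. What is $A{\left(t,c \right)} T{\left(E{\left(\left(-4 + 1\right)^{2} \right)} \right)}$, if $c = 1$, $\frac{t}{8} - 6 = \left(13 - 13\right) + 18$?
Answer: $- \frac{48069}{4} \approx -12017.0$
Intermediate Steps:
$t = 192$ ($t = 48 + 8 \left(\left(13 - 13\right) + 18\right) = 48 + 8 \left(0 + 18\right) = 48 + 8 \cdot 18 = 48 + 144 = 192$)
$A{\left(b,H \right)} = - 9 b + \frac{45}{3 + H}$ ($A{\left(b,H \right)} = 9 \left(\frac{5}{H - -3} - b\right) = 9 \left(\frac{5}{H + 3} - b\right) = 9 \left(\frac{5}{3 + H} - b\right) = 9 \left(- b + \frac{5}{3 + H}\right) = - 9 b + \frac{45}{3 + H}$)
$A{\left(t,c \right)} T{\left(E{\left(\left(-4 + 1\right)^{2} \right)} \right)} = \frac{9 \left(5 - 192 \left(3 + 1\right)\right)}{3 + 1} \cdot 7 = \frac{9 \left(5 - 192 \cdot 4\right)}{4} \cdot 7 = 9 \cdot \frac{1}{4} \left(5 - 768\right) 7 = 9 \cdot \frac{1}{4} \left(-763\right) 7 = \left(- \frac{6867}{4}\right) 7 = - \frac{48069}{4}$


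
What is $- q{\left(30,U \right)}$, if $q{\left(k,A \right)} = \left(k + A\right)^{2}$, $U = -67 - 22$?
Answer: $-3481$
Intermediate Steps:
$U = -89$ ($U = -67 - 22 = -89$)
$q{\left(k,A \right)} = \left(A + k\right)^{2}$
$- q{\left(30,U \right)} = - \left(-89 + 30\right)^{2} = - \left(-59\right)^{2} = \left(-1\right) 3481 = -3481$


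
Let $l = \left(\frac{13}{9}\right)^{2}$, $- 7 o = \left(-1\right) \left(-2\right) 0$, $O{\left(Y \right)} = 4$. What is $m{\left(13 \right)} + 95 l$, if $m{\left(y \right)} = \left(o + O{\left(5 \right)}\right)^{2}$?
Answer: $\frac{17351}{81} \approx 214.21$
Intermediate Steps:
$o = 0$ ($o = - \frac{\left(-1\right) \left(-2\right) 0}{7} = - \frac{2 \cdot 0}{7} = \left(- \frac{1}{7}\right) 0 = 0$)
$m{\left(y \right)} = 16$ ($m{\left(y \right)} = \left(0 + 4\right)^{2} = 4^{2} = 16$)
$l = \frac{169}{81}$ ($l = \left(13 \cdot \frac{1}{9}\right)^{2} = \left(\frac{13}{9}\right)^{2} = \frac{169}{81} \approx 2.0864$)
$m{\left(13 \right)} + 95 l = 16 + 95 \cdot \frac{169}{81} = 16 + \frac{16055}{81} = \frac{17351}{81}$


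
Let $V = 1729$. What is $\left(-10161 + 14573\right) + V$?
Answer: $6141$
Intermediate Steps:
$\left(-10161 + 14573\right) + V = \left(-10161 + 14573\right) + 1729 = 4412 + 1729 = 6141$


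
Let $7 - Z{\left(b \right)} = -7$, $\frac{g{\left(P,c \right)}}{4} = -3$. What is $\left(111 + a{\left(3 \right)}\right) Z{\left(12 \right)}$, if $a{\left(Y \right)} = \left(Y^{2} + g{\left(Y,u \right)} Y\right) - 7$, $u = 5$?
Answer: $1078$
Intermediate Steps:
$g{\left(P,c \right)} = -12$ ($g{\left(P,c \right)} = 4 \left(-3\right) = -12$)
$Z{\left(b \right)} = 14$ ($Z{\left(b \right)} = 7 - -7 = 7 + 7 = 14$)
$a{\left(Y \right)} = -7 + Y^{2} - 12 Y$ ($a{\left(Y \right)} = \left(Y^{2} - 12 Y\right) - 7 = -7 + Y^{2} - 12 Y$)
$\left(111 + a{\left(3 \right)}\right) Z{\left(12 \right)} = \left(111 - \left(43 - 9\right)\right) 14 = \left(111 - 34\right) 14 = 77 \cdot 14 = 1078$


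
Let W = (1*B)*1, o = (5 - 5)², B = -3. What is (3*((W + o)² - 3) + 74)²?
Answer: 8464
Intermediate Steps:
o = 0 (o = 0² = 0)
W = -3 (W = (1*(-3))*1 = -3*1 = -3)
(3*((W + o)² - 3) + 74)² = (3*((-3 + 0)² - 3) + 74)² = (3*((-3)² - 3) + 74)² = (3*(9 - 3) + 74)² = (3*6 + 74)² = (18 + 74)² = 92² = 8464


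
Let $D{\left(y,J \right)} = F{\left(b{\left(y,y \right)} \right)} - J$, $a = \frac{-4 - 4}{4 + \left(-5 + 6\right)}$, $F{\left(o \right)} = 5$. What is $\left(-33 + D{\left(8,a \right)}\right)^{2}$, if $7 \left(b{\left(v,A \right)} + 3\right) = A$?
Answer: $\frac{17424}{25} \approx 696.96$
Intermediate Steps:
$b{\left(v,A \right)} = -3 + \frac{A}{7}$
$a = - \frac{8}{5}$ ($a = - \frac{8}{4 + 1} = - \frac{8}{5} \approx -1.6$)
$D{\left(y,J \right)} = 5 - J$
$\left(-33 + D{\left(8,a \right)}\right)^{2} = \left(-33 + \left(5 - - \frac{8}{5}\right)\right)^{2} = \left(-33 + \left(5 + \frac{8}{5}\right)\right)^{2} = \left(-33 + \frac{33}{5}\right)^{2} = \left(- \frac{132}{5}\right)^{2} = \frac{17424}{25}$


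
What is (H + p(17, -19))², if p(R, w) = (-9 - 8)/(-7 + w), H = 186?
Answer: 23551609/676 ≈ 34840.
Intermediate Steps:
p(R, w) = -17/(-7 + w)
(H + p(17, -19))² = (186 - 17/(-7 - 19))² = (186 - 17/(-26))² = (186 - 17*(-1/26))² = (186 + 17/26)² = (4853/26)² = 23551609/676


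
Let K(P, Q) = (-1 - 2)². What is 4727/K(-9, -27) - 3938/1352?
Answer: 3177731/6084 ≈ 522.31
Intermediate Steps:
K(P, Q) = 9 (K(P, Q) = (-3)² = 9)
4727/K(-9, -27) - 3938/1352 = 4727/9 - 3938/1352 = 4727*(⅑) - 3938*1/1352 = 4727/9 - 1969/676 = 3177731/6084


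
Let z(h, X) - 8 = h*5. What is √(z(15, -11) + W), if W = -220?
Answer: I*√137 ≈ 11.705*I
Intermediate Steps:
z(h, X) = 8 + 5*h (z(h, X) = 8 + h*5 = 8 + 5*h)
√(z(15, -11) + W) = √((8 + 5*15) - 220) = √((8 + 75) - 220) = √(83 - 220) = √(-137) = I*√137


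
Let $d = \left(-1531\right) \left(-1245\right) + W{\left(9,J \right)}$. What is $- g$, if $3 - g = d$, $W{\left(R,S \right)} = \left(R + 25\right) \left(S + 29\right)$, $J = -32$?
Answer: $1905990$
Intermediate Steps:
$W{\left(R,S \right)} = \left(25 + R\right) \left(29 + S\right)$
$d = 1905993$ ($d = \left(-1531\right) \left(-1245\right) + \left(725 + 25 \left(-32\right) + 29 \cdot 9 + 9 \left(-32\right)\right) = 1906095 + \left(725 - 800 + 261 - 288\right) = 1906095 - 102 = 1905993$)
$g = -1905990$ ($g = 3 - 1905993 = -1905990$)
$- g = \left(-1\right) \left(-1905990\right) = 1905990$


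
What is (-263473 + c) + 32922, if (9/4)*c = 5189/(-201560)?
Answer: -104557189199/453510 ≈ -2.3055e+5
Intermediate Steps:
c = -5189/453510 (c = 4*(5189/(-201560))/9 = 4*(5189*(-1/201560))/9 = (4/9)*(-5189/201560) = -5189/453510 ≈ -0.011442)
(-263473 + c) + 32922 = (-263473 - 5189/453510) + 32922 = -119487645419/453510 + 32922 = -104557189199/453510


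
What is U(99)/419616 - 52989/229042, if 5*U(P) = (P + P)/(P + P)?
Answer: -55587466039/240274219680 ≈ -0.23135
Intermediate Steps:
U(P) = ⅕ (U(P) = ((P + P)/(P + P))/5 = ((2*P)/((2*P)))/5 = ((2*P)*(1/(2*P)))/5 = (⅕)*1 = ⅕)
U(99)/419616 - 52989/229042 = (⅕)/419616 - 52989/229042 = (⅕)*(1/419616) - 52989*1/229042 = 1/2098080 - 52989/229042 = -55587466039/240274219680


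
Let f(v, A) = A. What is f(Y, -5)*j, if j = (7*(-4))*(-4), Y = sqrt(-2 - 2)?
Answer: -560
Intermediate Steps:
Y = 2*I (Y = sqrt(-4) = 2*I ≈ 2.0*I)
j = 112 (j = -28*(-4) = 112)
f(Y, -5)*j = -5*112 = -560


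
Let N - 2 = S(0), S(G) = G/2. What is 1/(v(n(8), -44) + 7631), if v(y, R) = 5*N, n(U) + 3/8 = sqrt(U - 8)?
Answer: 1/7641 ≈ 0.00013087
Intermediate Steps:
n(U) = -3/8 + sqrt(-8 + U) (n(U) = -3/8 + sqrt(U - 8) = -3/8 + sqrt(-8 + U))
S(G) = G/2 (S(G) = G*(1/2) = G/2)
N = 2 (N = 2 + (1/2)*0 = 2 + 0 = 2)
v(y, R) = 10 (v(y, R) = 5*2 = 10)
1/(v(n(8), -44) + 7631) = 1/(10 + 7631) = 1/7641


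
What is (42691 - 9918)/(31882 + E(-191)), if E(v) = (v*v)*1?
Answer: 32773/68363 ≈ 0.47940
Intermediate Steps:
E(v) = v² (E(v) = v²*1 = v²)
(42691 - 9918)/(31882 + E(-191)) = (42691 - 9918)/(31882 + (-191)²) = 32773/(31882 + 36481) = 32773/68363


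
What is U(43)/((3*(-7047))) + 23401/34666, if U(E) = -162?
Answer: 6176993/9047826 ≈ 0.68270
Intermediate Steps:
U(43)/((3*(-7047))) + 23401/34666 = -162/(3*(-7047)) + 23401/34666 = -162/(-21141) + 23401*(1/34666) = -162*(-1/21141) + 23401/34666 = 2/261 + 23401/34666 = 6176993/9047826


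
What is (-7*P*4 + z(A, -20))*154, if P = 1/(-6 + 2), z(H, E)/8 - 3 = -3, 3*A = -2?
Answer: 1078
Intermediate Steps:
A = -⅔ (A = (⅓)*(-2) = -⅔ ≈ -0.66667)
z(H, E) = 0 (z(H, E) = 24 + 8*(-3) = 24 - 24 = 0)
P = -¼ (P = 1/(-4) = -¼ ≈ -0.25000)
(-7*P*4 + z(A, -20))*154 = (-7*(-¼)*4 + 0)*154 = ((7/4)*4 + 0)*154 = (7 + 0)*154 = 7*154 = 1078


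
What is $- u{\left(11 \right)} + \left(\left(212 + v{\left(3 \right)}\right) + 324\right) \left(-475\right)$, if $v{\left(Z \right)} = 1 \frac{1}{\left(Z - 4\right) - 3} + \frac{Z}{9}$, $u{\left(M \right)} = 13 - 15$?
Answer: $- \frac{3055651}{12} \approx -2.5464 \cdot 10^{5}$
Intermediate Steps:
$u{\left(M \right)} = -2$ ($u{\left(M \right)} = 13 - 15 = -2$)
$v{\left(Z \right)} = \frac{1}{-7 + Z} + \frac{Z}{9}$ ($v{\left(Z \right)} = 1 \frac{1}{\left(-4 + Z\right) - 3} + Z \frac{1}{9} = 1 \frac{1}{-7 + Z} + \frac{Z}{9} = \frac{1}{-7 + Z} + \frac{Z}{9}$)
$- u{\left(11 \right)} + \left(\left(212 + v{\left(3 \right)}\right) + 324\right) \left(-475\right) = \left(-1\right) \left(-2\right) + \left(\left(212 + \frac{9 + 3^{2} - 21}{9 \left(-7 + 3\right)}\right) + 324\right) \left(-475\right) = 2 + \left(\left(212 + \frac{9 + 9 - 21}{9 \left(-4\right)}\right) + 324\right) \left(-475\right) = 2 + \left(\left(212 + \frac{1}{9} \left(- \frac{1}{4}\right) \left(-3\right)\right) + 324\right) \left(-475\right) = 2 + \left(\left(212 + \frac{1}{12}\right) + 324\right) \left(-475\right) = 2 + \left(\frac{2545}{12} + 324\right) \left(-475\right) = 2 + \frac{6433}{12} \left(-475\right) = 2 - \frac{3055675}{12} = - \frac{3055651}{12}$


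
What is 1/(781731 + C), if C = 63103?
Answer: 1/844834 ≈ 1.1837e-6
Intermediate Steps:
1/(781731 + C) = 1/(781731 + 63103) = 1/844834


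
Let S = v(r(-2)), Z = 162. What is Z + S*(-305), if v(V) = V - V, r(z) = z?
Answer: 162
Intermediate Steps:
v(V) = 0
S = 0
Z + S*(-305) = 162 + 0*(-305) = 162 + 0 = 162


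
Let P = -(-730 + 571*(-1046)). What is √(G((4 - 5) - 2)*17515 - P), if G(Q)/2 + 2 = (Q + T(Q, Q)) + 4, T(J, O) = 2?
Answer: I*√562966 ≈ 750.31*I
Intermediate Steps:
G(Q) = 8 + 2*Q (G(Q) = -4 + 2*((Q + 2) + 4) = -4 + 2*((2 + Q) + 4) = -4 + 2*(6 + Q) = -4 + (12 + 2*Q) = 8 + 2*Q)
P = 597996 (P = -(-730 - 597266) = -1*(-597996) = 597996)
√(G((4 - 5) - 2)*17515 - P) = √((8 + 2*((4 - 5) - 2))*17515 - 1*597996) = √((8 + 2*(-1 - 2))*17515 - 597996) = √((8 + 2*(-3))*17515 - 597996) = √((8 - 6)*17515 - 597996) = √(2*17515 - 597996) = √(35030 - 597996) = √(-562966) = I*√562966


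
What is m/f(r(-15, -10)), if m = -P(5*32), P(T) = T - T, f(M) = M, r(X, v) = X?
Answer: 0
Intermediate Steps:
P(T) = 0
m = 0 (m = -1*0 = 0)
m/f(r(-15, -10)) = 0/(-15) = 0*(-1/15) = 0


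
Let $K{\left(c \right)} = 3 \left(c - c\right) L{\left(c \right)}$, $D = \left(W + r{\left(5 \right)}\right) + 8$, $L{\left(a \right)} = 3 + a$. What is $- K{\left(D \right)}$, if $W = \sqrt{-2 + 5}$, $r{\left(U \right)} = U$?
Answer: $0$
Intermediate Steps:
$W = \sqrt{3} \approx 1.732$
$D = 13 + \sqrt{3}$ ($D = \left(\sqrt{3} + 5\right) + 8 = \left(5 + \sqrt{3}\right) + 8 = 13 + \sqrt{3} \approx 14.732$)
$K{\left(c \right)} = 0$ ($K{\left(c \right)} = 3 \left(c - c\right) \left(3 + c\right) = 3 \cdot 0 \left(3 + c\right) = 0 \left(3 + c\right) = 0$)
$- K{\left(D \right)} = \left(-1\right) 0 = 0$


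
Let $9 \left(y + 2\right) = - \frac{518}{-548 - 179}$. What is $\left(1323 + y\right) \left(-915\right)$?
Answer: $- \frac{2636365405}{2181} \approx -1.2088 \cdot 10^{6}$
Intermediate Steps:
$y = - \frac{12568}{6543}$ ($y = -2 + \frac{\left(-518\right) \frac{1}{-548 - 179}}{9} = -2 + \frac{\left(-518\right) \frac{1}{-727}}{9} = -2 + \frac{\left(-518\right) \left(- \frac{1}{727}\right)}{9} = -2 + \frac{1}{9} \cdot \frac{518}{727} = -2 + \frac{518}{6543} = - \frac{12568}{6543} \approx -1.9208$)
$\left(1323 + y\right) \left(-915\right) = \left(1323 - \frac{12568}{6543}\right) \left(-915\right) = \frac{8643821}{6543} \left(-915\right) = - \frac{2636365405}{2181}$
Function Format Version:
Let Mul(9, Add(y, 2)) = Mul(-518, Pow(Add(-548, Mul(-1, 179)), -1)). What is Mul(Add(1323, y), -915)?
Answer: Rational(-2636365405, 2181) ≈ -1.2088e+6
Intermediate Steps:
y = Rational(-12568, 6543) (y = Add(-2, Mul(Rational(1, 9), Mul(-518, Pow(Add(-548, Mul(-1, 179)), -1)))) = Add(-2, Mul(Rational(1, 9), Mul(-518, Pow(Add(-548, -179), -1)))) = Add(-2, Mul(Rational(1, 9), Mul(-518, Pow(-727, -1)))) = Add(-2, Mul(Rational(1, 9), Mul(-518, Rational(-1, 727)))) = Add(-2, Mul(Rational(1, 9), Rational(518, 727))) = Add(-2, Rational(518, 6543)) = Rational(-12568, 6543) ≈ -1.9208)
Mul(Add(1323, y), -915) = Mul(Add(1323, Rational(-12568, 6543)), -915) = Mul(Rational(8643821, 6543), -915) = Rational(-2636365405, 2181)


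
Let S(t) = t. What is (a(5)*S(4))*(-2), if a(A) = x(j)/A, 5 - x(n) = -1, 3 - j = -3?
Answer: -48/5 ≈ -9.6000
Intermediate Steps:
j = 6 (j = 3 - 1*(-3) = 3 + 3 = 6)
x(n) = 6 (x(n) = 5 - 1*(-1) = 5 + 1 = 6)
a(A) = 6/A
(a(5)*S(4))*(-2) = ((6/5)*4)*(-2) = (24/5)*(-2) = -48/5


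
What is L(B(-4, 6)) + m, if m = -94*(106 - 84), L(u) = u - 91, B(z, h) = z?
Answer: -2163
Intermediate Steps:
L(u) = -91 + u
m = -2068 (m = -94*22 = -2068)
L(B(-4, 6)) + m = (-91 - 4) - 2068 = -95 - 2068 = -2163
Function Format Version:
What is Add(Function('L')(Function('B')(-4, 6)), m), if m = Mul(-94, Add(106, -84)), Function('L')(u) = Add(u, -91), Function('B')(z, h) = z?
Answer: -2163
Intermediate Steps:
Function('L')(u) = Add(-91, u)
m = -2068 (m = Mul(-94, 22) = -2068)
Add(Function('L')(Function('B')(-4, 6)), m) = Add(Add(-91, -4), -2068) = Add(-95, -2068) = -2163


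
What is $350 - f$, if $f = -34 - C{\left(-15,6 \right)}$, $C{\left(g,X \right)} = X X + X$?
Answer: $426$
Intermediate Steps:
$C{\left(g,X \right)} = X + X^{2}$ ($C{\left(g,X \right)} = X^{2} + X = X + X^{2}$)
$f = -76$ ($f = -34 - 6 \left(1 + 6\right) = -34 - 6 \cdot 7 = -34 - 42 = -76$)
$350 - f = 350 - -76 = 350 + 76 = 426$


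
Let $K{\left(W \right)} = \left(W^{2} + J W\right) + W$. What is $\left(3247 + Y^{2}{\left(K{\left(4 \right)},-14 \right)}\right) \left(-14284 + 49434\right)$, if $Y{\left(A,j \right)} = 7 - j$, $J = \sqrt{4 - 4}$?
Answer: $129633200$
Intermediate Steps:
$J = 0$ ($J = \sqrt{0} = 0$)
$K{\left(W \right)} = W + W^{2}$ ($K{\left(W \right)} = \left(W^{2} + 0 W\right) + W = \left(W^{2} + 0\right) + W = W^{2} + W = W + W^{2}$)
$\left(3247 + Y^{2}{\left(K{\left(4 \right)},-14 \right)}\right) \left(-14284 + 49434\right) = \left(3247 + \left(7 - -14\right)^{2}\right) \left(-14284 + 49434\right) = \left(3247 + \left(7 + 14\right)^{2}\right) 35150 = \left(3247 + 21^{2}\right) 35150 = \left(3247 + 441\right) 35150 = 3688 \cdot 35150 = 129633200$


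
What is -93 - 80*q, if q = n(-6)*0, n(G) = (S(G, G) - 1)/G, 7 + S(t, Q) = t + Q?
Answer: -93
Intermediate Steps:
S(t, Q) = -7 + Q + t (S(t, Q) = -7 + (t + Q) = -7 + (Q + t) = -7 + Q + t)
n(G) = (-8 + 2*G)/G (n(G) = ((-7 + G + G) - 1)/G = ((-7 + 2*G) - 1)/G = (-8 + 2*G)/G)
q = 0 (q = (2 - 8/(-6))*0 = (2 - 8*(-⅙))*0 = (2 + 4/3)*0 = (10/3)*0 = 0)
-93 - 80*q = -93 - 80*0 = -93 + 0 = -93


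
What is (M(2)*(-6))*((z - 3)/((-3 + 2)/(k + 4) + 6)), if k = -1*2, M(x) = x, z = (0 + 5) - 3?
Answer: 24/11 ≈ 2.1818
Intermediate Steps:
z = 2 (z = 5 - 3 = 2)
k = -2
(M(2)*(-6))*((z - 3)/((-3 + 2)/(k + 4) + 6)) = (2*(-6))*((2 - 3)/((-3 + 2)/(-2 + 4) + 6)) = -(-12)/(-1/2 + 6) = -(-12)/(-1*½ + 6) = -(-12)/(-½ + 6) = -(-12)/11/2 = -(-12)*2/11 = -12*(-2/11) = 24/11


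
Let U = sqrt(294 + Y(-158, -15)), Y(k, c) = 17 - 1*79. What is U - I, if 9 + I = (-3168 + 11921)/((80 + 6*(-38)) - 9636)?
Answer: 96809/9784 + 2*sqrt(58) ≈ 25.126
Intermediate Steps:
Y(k, c) = -62 (Y(k, c) = 17 - 79 = -62)
U = 2*sqrt(58) (U = sqrt(294 - 62) = sqrt(232) = 2*sqrt(58) ≈ 15.232)
I = -96809/9784 (I = -9 + (-3168 + 11921)/((80 + 6*(-38)) - 9636) = -9 + 8753/((80 - 228) - 9636) = -9 + 8753/(-148 - 9636) = -9 + 8753/(-9784) = -9 + 8753*(-1/9784) = -9 - 8753/9784 = -96809/9784 ≈ -9.8946)
U - I = 2*sqrt(58) - 1*(-96809/9784) = 2*sqrt(58) + 96809/9784 = 96809/9784 + 2*sqrt(58)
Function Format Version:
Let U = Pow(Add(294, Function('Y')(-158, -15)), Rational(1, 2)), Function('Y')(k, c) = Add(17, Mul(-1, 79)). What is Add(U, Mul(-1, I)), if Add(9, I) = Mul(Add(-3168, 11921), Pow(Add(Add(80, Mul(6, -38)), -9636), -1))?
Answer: Add(Rational(96809, 9784), Mul(2, Pow(58, Rational(1, 2)))) ≈ 25.126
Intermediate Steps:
Function('Y')(k, c) = -62 (Function('Y')(k, c) = Add(17, -79) = -62)
U = Mul(2, Pow(58, Rational(1, 2))) (U = Pow(Add(294, -62), Rational(1, 2)) = Pow(232, Rational(1, 2)) = Mul(2, Pow(58, Rational(1, 2))) ≈ 15.232)
I = Rational(-96809, 9784) (I = Add(-9, Mul(Add(-3168, 11921), Pow(Add(Add(80, Mul(6, -38)), -9636), -1))) = Add(-9, Mul(8753, Pow(Add(Add(80, -228), -9636), -1))) = Add(-9, Mul(8753, Pow(Add(-148, -9636), -1))) = Add(-9, Mul(8753, Pow(-9784, -1))) = Add(-9, Mul(8753, Rational(-1, 9784))) = Add(-9, Rational(-8753, 9784)) = Rational(-96809, 9784) ≈ -9.8946)
Add(U, Mul(-1, I)) = Add(Mul(2, Pow(58, Rational(1, 2))), Mul(-1, Rational(-96809, 9784))) = Add(Mul(2, Pow(58, Rational(1, 2))), Rational(96809, 9784)) = Add(Rational(96809, 9784), Mul(2, Pow(58, Rational(1, 2))))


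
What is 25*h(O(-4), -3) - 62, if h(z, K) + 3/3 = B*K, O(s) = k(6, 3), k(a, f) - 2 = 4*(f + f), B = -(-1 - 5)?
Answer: -537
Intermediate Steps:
B = 6 (B = -1*(-6) = 6)
k(a, f) = 2 + 8*f (k(a, f) = 2 + 4*(f + f) = 2 + 4*(2*f) = 2 + 8*f)
O(s) = 26 (O(s) = 2 + 8*3 = 2 + 24 = 26)
h(z, K) = -1 + 6*K
25*h(O(-4), -3) - 62 = 25*(-1 + 6*(-3)) - 62 = 25*(-1 - 18) - 62 = 25*(-19) - 62 = -475 - 62 = -537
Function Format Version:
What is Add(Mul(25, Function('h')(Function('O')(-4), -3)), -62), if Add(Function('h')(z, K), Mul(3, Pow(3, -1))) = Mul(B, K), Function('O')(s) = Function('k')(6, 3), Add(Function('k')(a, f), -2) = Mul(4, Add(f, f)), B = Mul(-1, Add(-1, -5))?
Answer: -537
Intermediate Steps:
B = 6 (B = Mul(-1, -6) = 6)
Function('k')(a, f) = Add(2, Mul(8, f)) (Function('k')(a, f) = Add(2, Mul(4, Add(f, f))) = Add(2, Mul(4, Mul(2, f))) = Add(2, Mul(8, f)))
Function('O')(s) = 26 (Function('O')(s) = Add(2, Mul(8, 3)) = Add(2, 24) = 26)
Function('h')(z, K) = Add(-1, Mul(6, K))
Add(Mul(25, Function('h')(Function('O')(-4), -3)), -62) = Add(Mul(25, Add(-1, Mul(6, -3))), -62) = Add(Mul(25, Add(-1, -18)), -62) = Add(Mul(25, -19), -62) = Add(-475, -62) = -537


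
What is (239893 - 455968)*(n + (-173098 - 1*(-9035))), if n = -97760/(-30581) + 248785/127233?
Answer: 686209813528784050/19357773 ≈ 3.5449e+10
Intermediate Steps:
n = 20046392165/3890912373 (n = -97760*(-1/30581) + 248785*(1/127233) = 97760/30581 + 248785/127233 = 20046392165/3890912373 ≈ 5.1521)
(239893 - 455968)*(n + (-173098 - 1*(-9035))) = (239893 - 455968)*(20046392165/3890912373 + (-173098 - 1*(-9035))) = -216075*(20046392165/3890912373 + (-173098 + 9035)) = -216075*(20046392165/3890912373 - 164063) = -216075*(-638334710259334/3890912373) = 686209813528784050/19357773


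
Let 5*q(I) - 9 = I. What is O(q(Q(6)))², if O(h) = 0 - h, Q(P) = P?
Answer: 9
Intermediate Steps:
q(I) = 9/5 + I/5
O(h) = -h
O(q(Q(6)))² = (-(9/5 + (⅕)*6))² = (-(9/5 + 6/5))² = (-1*3)² = (-3)² = 9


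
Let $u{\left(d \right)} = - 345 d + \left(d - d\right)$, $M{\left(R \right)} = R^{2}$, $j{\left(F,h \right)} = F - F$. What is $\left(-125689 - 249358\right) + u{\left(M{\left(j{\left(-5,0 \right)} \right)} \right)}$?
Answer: $-375047$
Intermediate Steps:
$j{\left(F,h \right)} = 0$
$u{\left(d \right)} = - 345 d$ ($u{\left(d \right)} = - 345 d + 0 = - 345 d$)
$\left(-125689 - 249358\right) + u{\left(M{\left(j{\left(-5,0 \right)} \right)} \right)} = \left(-125689 - 249358\right) - 345 \cdot 0^{2} = -375047 - 0 = -375047 + 0 = -375047$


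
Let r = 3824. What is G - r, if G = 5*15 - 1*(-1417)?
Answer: -2332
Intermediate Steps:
G = 1492 (G = 75 + 1417 = 1492)
G - r = 1492 - 1*3824 = 1492 - 3824 = -2332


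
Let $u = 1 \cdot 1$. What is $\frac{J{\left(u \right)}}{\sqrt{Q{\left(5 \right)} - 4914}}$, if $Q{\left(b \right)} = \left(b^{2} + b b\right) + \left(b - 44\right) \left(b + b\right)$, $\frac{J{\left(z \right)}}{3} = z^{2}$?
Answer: $- \frac{3 i \sqrt{5254}}{5254} \approx - 0.041388 i$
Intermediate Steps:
$u = 1$
$J{\left(z \right)} = 3 z^{2}$
$Q{\left(b \right)} = 2 b^{2} + 2 b \left(-44 + b\right)$ ($Q{\left(b \right)} = \left(b^{2} + b^{2}\right) + \left(-44 + b\right) 2 b = 2 b^{2} + 2 b \left(-44 + b\right)$)
$\frac{J{\left(u \right)}}{\sqrt{Q{\left(5 \right)} - 4914}} = \frac{3 \cdot 1^{2}}{\sqrt{4 \cdot 5 \left(-22 + 5\right) - 4914}} = \frac{3 \cdot 1}{\sqrt{4 \cdot 5 \left(-17\right) - 4914}} = \frac{3}{\sqrt{-340 - 4914}} = \frac{3}{\sqrt{-5254}} = \frac{3}{i \sqrt{5254}} = 3 \left(- \frac{i \sqrt{5254}}{5254}\right) = - \frac{3 i \sqrt{5254}}{5254}$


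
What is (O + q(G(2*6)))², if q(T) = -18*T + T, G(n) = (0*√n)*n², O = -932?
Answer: 868624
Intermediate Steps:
G(n) = 0 (G(n) = 0*n² = 0)
q(T) = -17*T
(O + q(G(2*6)))² = (-932 - 17*0)² = (-932 + 0)² = (-932)² = 868624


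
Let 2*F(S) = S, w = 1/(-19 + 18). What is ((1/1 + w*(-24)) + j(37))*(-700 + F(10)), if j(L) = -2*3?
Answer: -13205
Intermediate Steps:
j(L) = -6
w = -1 (w = 1/(-1) = -1)
F(S) = S/2
((1/1 + w*(-24)) + j(37))*(-700 + F(10)) = ((1/1 - 1*(-24)) - 6)*(-700 + (1/2)*10) = ((1 + 24) - 6)*(-700 + 5) = (25 - 6)*(-695) = 19*(-695) = -13205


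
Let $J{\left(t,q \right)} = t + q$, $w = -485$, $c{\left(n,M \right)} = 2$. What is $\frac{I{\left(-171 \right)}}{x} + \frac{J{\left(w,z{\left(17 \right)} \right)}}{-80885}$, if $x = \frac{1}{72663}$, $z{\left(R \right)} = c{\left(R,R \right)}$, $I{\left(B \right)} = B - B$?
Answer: $\frac{69}{11555} \approx 0.0059714$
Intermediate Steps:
$I{\left(B \right)} = 0$
$z{\left(R \right)} = 2$
$J{\left(t,q \right)} = q + t$
$x = \frac{1}{72663} \approx 1.3762 \cdot 10^{-5}$
$\frac{I{\left(-171 \right)}}{x} + \frac{J{\left(w,z{\left(17 \right)} \right)}}{-80885} = 0 \frac{1}{\frac{1}{72663}} + \frac{2 - 485}{-80885} = 0 \cdot 72663 - - \frac{69}{11555} = 0 + \frac{69}{11555} = \frac{69}{11555}$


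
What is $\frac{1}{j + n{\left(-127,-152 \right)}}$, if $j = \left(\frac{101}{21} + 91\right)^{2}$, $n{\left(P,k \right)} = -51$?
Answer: $\frac{441}{4025653} \approx 0.00010955$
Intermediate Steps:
$j = \frac{4048144}{441}$ ($j = \left(101 \cdot \frac{1}{21} + 91\right)^{2} = \left(\frac{101}{21} + 91\right)^{2} = \left(\frac{2012}{21}\right)^{2} = \frac{4048144}{441} \approx 9179.5$)
$\frac{1}{j + n{\left(-127,-152 \right)}} = \frac{1}{\frac{4048144}{441} - 51} = \frac{1}{\frac{4025653}{441}} = \frac{441}{4025653}$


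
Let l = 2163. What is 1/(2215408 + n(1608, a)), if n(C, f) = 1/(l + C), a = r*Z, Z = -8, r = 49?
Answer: 3771/8354303569 ≈ 4.5138e-7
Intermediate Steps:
a = -392 (a = 49*(-8) = -392)
n(C, f) = 1/(2163 + C)
1/(2215408 + n(1608, a)) = 1/(2215408 + 1/(2163 + 1608)) = 1/(2215408 + 1/3771) = 1/(8354303569/3771) = 3771/8354303569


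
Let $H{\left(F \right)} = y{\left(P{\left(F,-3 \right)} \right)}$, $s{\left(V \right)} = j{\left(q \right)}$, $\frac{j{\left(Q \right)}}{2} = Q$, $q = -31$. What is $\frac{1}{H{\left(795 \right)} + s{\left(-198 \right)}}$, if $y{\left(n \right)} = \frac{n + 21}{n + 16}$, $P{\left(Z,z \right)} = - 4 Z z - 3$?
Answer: $- \frac{9553}{582728} \approx -0.016394$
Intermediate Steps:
$P{\left(Z,z \right)} = -3 - 4 Z z$ ($P{\left(Z,z \right)} = - 4 Z z - 3 = -3 - 4 Z z$)
$j{\left(Q \right)} = 2 Q$
$s{\left(V \right)} = -62$ ($s{\left(V \right)} = 2 \left(-31\right) = -62$)
$y{\left(n \right)} = \frac{21 + n}{16 + n}$
$H{\left(F \right)} = \frac{18 + 12 F}{13 + 12 F}$ ($H{\left(F \right)} = \frac{21 - \left(3 + 4 F \left(-3\right)\right)}{16 - \left(3 + 4 F \left(-3\right)\right)} = \frac{21 + \left(-3 + 12 F\right)}{16 + \left(-3 + 12 F\right)} = \frac{18 + 12 F}{13 + 12 F}$)
$\frac{1}{H{\left(795 \right)} + s{\left(-198 \right)}} = \frac{1}{\frac{6 \left(3 + 2 \cdot 795\right)}{13 + 12 \cdot 795} - 62} = \frac{1}{\frac{6 \left(3 + 1590\right)}{13 + 9540} - 62} = \frac{1}{6 \cdot \frac{1}{9553} \cdot 1593 - 62} = \frac{1}{\frac{9558}{9553} - 62} = \frac{1}{- \frac{582728}{9553}} = - \frac{9553}{582728}$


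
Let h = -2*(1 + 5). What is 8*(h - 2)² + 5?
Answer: 1573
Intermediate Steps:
h = -12 (h = -2*6 = -12)
8*(h - 2)² + 5 = 8*(-12 - 2)² + 5 = 8*(-14)² + 5 = 8*196 + 5 = 1568 + 5 = 1573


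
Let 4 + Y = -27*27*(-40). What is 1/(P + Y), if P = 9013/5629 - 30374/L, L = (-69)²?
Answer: 26799669/781243085011 ≈ 3.4304e-5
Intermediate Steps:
Y = 29156 (Y = -4 - 27*27*(-40) = -4 - 729*(-40) = -4 + 29160 = 29156)
L = 4761
P = -128064353/26799669 (P = 9013/5629 - 30374/4761 = -128064353/26799669 ≈ -4.7786)
1/(P + Y) = 1/(-128064353/26799669 + 29156) = 1/(781243085011/26799669) = 26799669/781243085011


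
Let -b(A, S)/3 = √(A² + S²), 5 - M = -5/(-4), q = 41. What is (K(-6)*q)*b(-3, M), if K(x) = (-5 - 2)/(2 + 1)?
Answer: 861*√41/4 ≈ 1378.3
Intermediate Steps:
M = 15/4 (M = 5 - (-5)/(-4) = 5 - (-5)*(-1)/4 = 5 - 1*5/4 = 5 - 5/4 = 15/4 ≈ 3.7500)
K(x) = -7/3
b(A, S) = -3*√(A² + S²)
(K(-6)*q)*b(-3, M) = (-7/3*41)*(-3*√((-3)² + (15/4)²)) = -(-287)*√(9 + 225/16) = -(-287)*√(369/16) = -(-287)*3*√41/4 = -(-861)*√41/4 = 861*√41/4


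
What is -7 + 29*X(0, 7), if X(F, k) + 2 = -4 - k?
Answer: -384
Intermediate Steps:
X(F, k) = -6 - k (X(F, k) = -2 + (-4 - k) = -6 - k)
-7 + 29*X(0, 7) = -7 + 29*(-6 - 1*7) = -7 + 29*(-6 - 7) = -7 + 29*(-13) = -7 - 377 = -384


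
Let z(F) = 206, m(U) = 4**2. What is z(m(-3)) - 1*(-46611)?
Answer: 46817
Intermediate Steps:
m(U) = 16
z(m(-3)) - 1*(-46611) = 206 - 1*(-46611) = 206 + 46611 = 46817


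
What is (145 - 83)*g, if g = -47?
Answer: -2914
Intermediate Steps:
(145 - 83)*g = (145 - 83)*(-47) = 62*(-47) = -2914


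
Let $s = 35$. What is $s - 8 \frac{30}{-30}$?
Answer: $43$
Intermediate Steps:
$s - 8 \frac{30}{-30} = 35 - 8 \frac{30}{-30} = 35 - 8 \cdot 30 \left(- \frac{1}{30}\right) = 35 - -8 = 35 + 8 = 43$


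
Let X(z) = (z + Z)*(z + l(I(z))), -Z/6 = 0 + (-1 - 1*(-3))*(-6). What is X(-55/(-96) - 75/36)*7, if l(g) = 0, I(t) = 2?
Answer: -6868505/9216 ≈ -745.28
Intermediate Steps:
Z = 72 (Z = -6*(0 + (-1 - 1*(-3))*(-6)) = -6*(0 + (-1 + 3)*(-6)) = -6*(0 + 2*(-6)) = -6*(0 - 12) = -6*(-12) = 72)
X(z) = z*(72 + z) (X(z) = (z + 72)*(z + 0) = (72 + z)*z = z*(72 + z))
X(-55/(-96) - 75/36)*7 = ((-55/(-96) - 75/36)*(72 + (-55/(-96) - 75/36)))*7 = ((-55*(-1/96) - 75*1/36)*(72 + (-55*(-1/96) - 75*1/36)))*7 = ((55/96 - 25/12)*(72 + (55/96 - 25/12)))*7 = -145*(72 - 145/96)/96*7 = -145/96*6767/96*7 = -981215/9216*7 = -6868505/9216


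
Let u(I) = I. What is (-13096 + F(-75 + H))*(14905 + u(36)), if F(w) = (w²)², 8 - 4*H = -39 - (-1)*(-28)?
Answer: 38242057990109/256 ≈ 1.4938e+11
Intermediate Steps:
H = 75/4 (H = 2 - (-39 - (-1)*(-28))/4 = 2 - (-39 - 1*28)/4 = 2 - (-39 - 28)/4 = 2 - ¼*(-67) = 2 + 67/4 = 75/4 ≈ 18.750)
F(w) = w⁴
(-13096 + F(-75 + H))*(14905 + u(36)) = (-13096 + (-75 + 75/4)⁴)*(14905 + 36) = (-13096 + (-225/4)⁴)*14941 = (-13096 + 2562890625/256)*14941 = (2559538049/256)*14941 = 38242057990109/256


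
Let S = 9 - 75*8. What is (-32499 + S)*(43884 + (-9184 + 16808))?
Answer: -1704399720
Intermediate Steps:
S = -591 (S = 9 - 600 = -591)
(-32499 + S)*(43884 + (-9184 + 16808)) = (-32499 - 591)*(43884 + (-9184 + 16808)) = -33090*(43884 + 7624) = -33090*51508 = -1704399720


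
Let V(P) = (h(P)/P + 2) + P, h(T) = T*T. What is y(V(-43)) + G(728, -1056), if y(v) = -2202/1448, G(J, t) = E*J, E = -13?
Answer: -6853037/724 ≈ -9465.5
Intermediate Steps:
h(T) = T**2
G(J, t) = -13*J
V(P) = 2 + 2*P (V(P) = (P**2/P + 2) + P = (P + 2) + P = (2 + P) + P = 2 + 2*P)
y(v) = -1101/724 (y(v) = -2202*1/1448 = -1101/724)
y(V(-43)) + G(728, -1056) = -1101/724 - 13*728 = -1101/724 - 9464 = -6853037/724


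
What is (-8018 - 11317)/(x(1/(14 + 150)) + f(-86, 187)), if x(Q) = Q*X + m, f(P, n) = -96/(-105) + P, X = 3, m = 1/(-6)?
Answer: 332948700/1467731 ≈ 226.85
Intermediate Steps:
m = -1/6 (m = 1*(-1/6) = -1/6 ≈ -0.16667)
f(P, n) = 32/35 + P (f(P, n) = -96*(-1/105) + P = 32/35 + P)
x(Q) = -1/6 + 3*Q (x(Q) = Q*3 - 1/6 = 3*Q - 1/6 = -1/6 + 3*Q)
(-8018 - 11317)/(x(1/(14 + 150)) + f(-86, 187)) = (-8018 - 11317)/((-1/6 + 3/(14 + 150)) + (32/35 - 86)) = -19335/((-1/6 + 3/164) - 2978/35) = -19335/(-73/492 - 2978/35) = -19335/(-1467731/17220) = -19335*(-17220/1467731) = 332948700/1467731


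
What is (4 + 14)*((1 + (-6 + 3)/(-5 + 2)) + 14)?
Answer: 288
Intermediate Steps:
(4 + 14)*((1 + (-6 + 3)/(-5 + 2)) + 14) = 18*((1 - 3/(-3)) + 14) = 18*((1 - 3*(-1/3)) + 14) = 18*((1 + 1) + 14) = 18*(2 + 14) = 18*16 = 288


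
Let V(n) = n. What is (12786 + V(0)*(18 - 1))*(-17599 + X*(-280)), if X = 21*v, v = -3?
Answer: 524226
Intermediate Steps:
X = -63 (X = 21*(-3) = -63)
(12786 + V(0)*(18 - 1))*(-17599 + X*(-280)) = (12786 + 0*(18 - 1))*(-17599 - 63*(-280)) = (12786 + 0*17)*(-17599 + 17640) = (12786 + 0)*41 = 12786*41 = 524226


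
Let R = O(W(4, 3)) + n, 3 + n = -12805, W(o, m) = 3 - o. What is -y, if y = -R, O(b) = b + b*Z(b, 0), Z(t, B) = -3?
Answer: -12806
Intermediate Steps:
n = -12808 (n = -3 - 12805 = -12808)
O(b) = -2*b (O(b) = b + b*(-3) = b - 3*b = -2*b)
R = -12806 (R = -2*(3 - 1*4) - 12808 = -2*(3 - 4) - 12808 = -2*(-1) - 12808 = 2 - 12808 = -12806)
y = 12806 (y = -1*(-12806) = 12806)
-y = -1*12806 = -12806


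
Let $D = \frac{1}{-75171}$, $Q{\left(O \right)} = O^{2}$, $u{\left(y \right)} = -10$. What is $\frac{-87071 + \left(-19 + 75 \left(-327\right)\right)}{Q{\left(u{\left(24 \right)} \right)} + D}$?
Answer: $- \frac{8390211165}{7517099} \approx -1116.2$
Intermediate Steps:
$D = - \frac{1}{75171} \approx -1.3303 \cdot 10^{-5}$
$\frac{-87071 + \left(-19 + 75 \left(-327\right)\right)}{Q{\left(u{\left(24 \right)} \right)} + D} = \frac{-87071 + \left(-19 + 75 \left(-327\right)\right)}{\left(-10\right)^{2} - \frac{1}{75171}} = \frac{-87071 - 24544}{100 - \frac{1}{75171}} = \frac{-87071 - 24544}{\frac{7517099}{75171}} = \left(-111615\right) \frac{75171}{7517099} = - \frac{8390211165}{7517099}$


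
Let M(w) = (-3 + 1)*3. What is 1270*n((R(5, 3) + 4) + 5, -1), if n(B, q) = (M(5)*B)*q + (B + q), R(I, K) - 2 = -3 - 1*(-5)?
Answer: 114300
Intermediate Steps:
R(I, K) = 4 (R(I, K) = 2 + (-3 - 1*(-5)) = 2 + (-3 + 5) = 2 + 2 = 4)
M(w) = -6 (M(w) = -2*3 = -6)
n(B, q) = B + q - 6*B*q (n(B, q) = (-6*B)*q + (B + q) = -6*B*q + (B + q) = B + q - 6*B*q)
1270*n((R(5, 3) + 4) + 5, -1) = 1270*(((4 + 4) + 5) - 1 - 6*((4 + 4) + 5)*(-1)) = 1270*((8 + 5) - 1 - 6*(8 + 5)*(-1)) = 1270*(13 - 1 - 6*13*(-1)) = 1270*(13 - 1 + 78) = 1270*90 = 114300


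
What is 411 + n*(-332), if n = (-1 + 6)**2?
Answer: -7889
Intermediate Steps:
n = 25 (n = 5**2 = 25)
411 + n*(-332) = 411 + 25*(-332) = 411 - 8300 = -7889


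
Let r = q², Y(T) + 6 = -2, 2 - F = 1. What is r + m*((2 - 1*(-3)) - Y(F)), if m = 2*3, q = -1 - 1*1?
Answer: 82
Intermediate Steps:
F = 1 (F = 2 - 1*1 = 2 - 1 = 1)
Y(T) = -8 (Y(T) = -6 - 2 = -8)
q = -2 (q = -1 - 1 = -2)
m = 6
r = 4 (r = (-2)² = 4)
r + m*((2 - 1*(-3)) - Y(F)) = 4 + 6*((2 - 1*(-3)) - 1*(-8)) = 4 + 6*((2 + 3) + 8) = 4 + 6*(5 + 8) = 4 + 6*13 = 4 + 78 = 82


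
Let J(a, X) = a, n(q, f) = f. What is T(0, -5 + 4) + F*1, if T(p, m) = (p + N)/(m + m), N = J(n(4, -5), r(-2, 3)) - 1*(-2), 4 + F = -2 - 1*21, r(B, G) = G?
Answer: -51/2 ≈ -25.500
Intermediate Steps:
F = -27 (F = -4 + (-2 - 1*21) = -4 + (-2 - 21) = -4 - 23 = -27)
N = -3 (N = -5 - 1*(-2) = -5 + 2 = -3)
T(p, m) = (-3 + p)/(2*m) (T(p, m) = (p - 3)/(m + m) = (-3 + p)/((2*m)) = (-3 + p)*(1/(2*m)) = (-3 + p)/(2*m))
T(0, -5 + 4) + F*1 = (-3 + 0)/(2*(-5 + 4)) - 27*1 = (½)*(-3)/(-1) - 27 = (½)*(-1)*(-3) - 27 = 3/2 - 27 = -51/2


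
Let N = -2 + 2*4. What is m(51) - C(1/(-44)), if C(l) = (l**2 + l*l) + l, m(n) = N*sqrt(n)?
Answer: 21/968 + 6*sqrt(51) ≈ 42.870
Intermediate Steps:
N = 6 (N = -2 + 8 = 6)
m(n) = 6*sqrt(n)
C(l) = l + 2*l**2 (C(l) = (l**2 + l**2) + l = 2*l**2 + l = l + 2*l**2)
m(51) - C(1/(-44)) = 6*sqrt(51) - (1 + 2/(-44))/(-44) = 6*sqrt(51) - (-1)*(1 + 2*(-1/44))/44 = 6*sqrt(51) - (-1)*(1 - 1/22)/44 = 6*sqrt(51) - (-1)*21/(44*22) = 6*sqrt(51) - 1*(-21/968) = 6*sqrt(51) + 21/968 = 21/968 + 6*sqrt(51)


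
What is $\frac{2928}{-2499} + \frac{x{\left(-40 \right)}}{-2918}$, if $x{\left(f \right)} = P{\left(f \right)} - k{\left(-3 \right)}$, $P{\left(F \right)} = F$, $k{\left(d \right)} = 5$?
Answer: $- \frac{2810483}{2430694} \approx -1.1562$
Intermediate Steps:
$x{\left(f \right)} = -5 + f$ ($x{\left(f \right)} = f - 5 = -5 + f$)
$\frac{2928}{-2499} + \frac{x{\left(-40 \right)}}{-2918} = \frac{2928}{-2499} + \frac{-5 - 40}{-2918} = 2928 \left(- \frac{1}{2499}\right) - - \frac{45}{2918} = - \frac{976}{833} + \frac{45}{2918} = - \frac{2810483}{2430694}$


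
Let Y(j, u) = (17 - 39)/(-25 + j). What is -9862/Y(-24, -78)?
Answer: -241619/11 ≈ -21965.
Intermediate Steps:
Y(j, u) = -22/(-25 + j)
-9862/Y(-24, -78) = -9862/((-22/(-25 - 24))) = -9862/((-22/(-49))) = -9862/((-22*(-1/49))) = -9862/22/49 = -9862*49/22 = -241619/11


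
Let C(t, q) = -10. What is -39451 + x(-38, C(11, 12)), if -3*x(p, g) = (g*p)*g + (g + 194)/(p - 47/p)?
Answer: -53341183/1397 ≈ -38183.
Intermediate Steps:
x(p, g) = -p*g²/3 - (194 + g)/(3*(p - 47/p)) (x(p, g) = -((g*p)*g + (g + 194)/(p - 47/p))/3 = -(p*g² + (194 + g)/(p - 47/p))/3 = -p*g²/3 - (194 + g)/(3*(p - 47/p)))
-39451 + x(-38, C(11, 12)) = -39451 + (⅓)*(-38)*(-194 - 1*(-10) + 47*(-10)² - 1*(-10)²*(-38)²)/(-47 + (-38)²) = -39451 + (⅓)*(-38)*(-194 + 10 + 47*100 - 1*100*1444)/(-47 + 1444) = -39451 + (⅓)*(-38)*(-194 + 10 + 4700 - 144400)/1397 = -39451 + (⅓)*(-38)*(1/1397)*(-139884) = -39451 + 1771864/1397 = -53341183/1397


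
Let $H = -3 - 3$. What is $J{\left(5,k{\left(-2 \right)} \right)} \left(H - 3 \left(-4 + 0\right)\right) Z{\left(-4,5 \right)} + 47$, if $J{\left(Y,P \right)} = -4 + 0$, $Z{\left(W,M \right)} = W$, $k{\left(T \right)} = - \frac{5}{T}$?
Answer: $143$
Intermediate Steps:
$H = -6$
$J{\left(Y,P \right)} = -4$
$J{\left(5,k{\left(-2 \right)} \right)} \left(H - 3 \left(-4 + 0\right)\right) Z{\left(-4,5 \right)} + 47 = - 4 \left(-6 - 3 \left(-4 + 0\right)\right) \left(-4\right) + 47 = - 4 \left(-6 - -12\right) \left(-4\right) + 47 = - 4 \left(-6 + 12\right) \left(-4\right) + 47 = - 4 \cdot 6 \left(-4\right) + 47 = \left(-4\right) \left(-24\right) + 47 = 96 + 47 = 143$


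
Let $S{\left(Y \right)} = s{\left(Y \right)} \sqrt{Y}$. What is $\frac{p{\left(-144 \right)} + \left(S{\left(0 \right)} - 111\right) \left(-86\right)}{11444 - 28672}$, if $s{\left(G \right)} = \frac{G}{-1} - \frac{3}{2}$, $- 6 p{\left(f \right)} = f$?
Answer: $- \frac{4785}{8614} \approx -0.55549$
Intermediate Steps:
$p{\left(f \right)} = - \frac{f}{6}$
$s{\left(G \right)} = - \frac{3}{2} - G$ ($s{\left(G \right)} = G \left(-1\right) - \frac{3}{2} = - G - \frac{3}{2} = - \frac{3}{2} - G$)
$S{\left(Y \right)} = \sqrt{Y} \left(- \frac{3}{2} - Y\right)$ ($S{\left(Y \right)} = \left(- \frac{3}{2} - Y\right) \sqrt{Y} = \sqrt{Y} \left(- \frac{3}{2} - Y\right)$)
$\frac{p{\left(-144 \right)} + \left(S{\left(0 \right)} - 111\right) \left(-86\right)}{11444 - 28672} = \frac{\left(- \frac{1}{6}\right) \left(-144\right) + \left(\sqrt{0} \left(- \frac{3}{2} - 0\right) - 111\right) \left(-86\right)}{11444 - 28672} = \frac{24 + \left(0 \left(- \frac{3}{2} + 0\right) - 111\right) \left(-86\right)}{-17228} = \left(24 + \left(0 \left(- \frac{3}{2}\right) - 111\right) \left(-86\right)\right) \left(- \frac{1}{17228}\right) = \left(24 + \left(0 - 111\right) \left(-86\right)\right) \left(- \frac{1}{17228}\right) = \left(24 - -9546\right) \left(- \frac{1}{17228}\right) = \left(24 + 9546\right) \left(- \frac{1}{17228}\right) = 9570 \left(- \frac{1}{17228}\right) = - \frac{4785}{8614}$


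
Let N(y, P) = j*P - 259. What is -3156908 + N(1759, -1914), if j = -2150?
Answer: 957933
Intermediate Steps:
N(y, P) = -259 - 2150*P (N(y, P) = -2150*P - 259 = -259 - 2150*P)
-3156908 + N(1759, -1914) = -3156908 + (-259 - 2150*(-1914)) = -3156908 + (-259 + 4115100) = -3156908 + 4114841 = 957933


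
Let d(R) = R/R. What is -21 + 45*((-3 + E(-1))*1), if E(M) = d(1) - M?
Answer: -66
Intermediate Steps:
d(R) = 1
E(M) = 1 - M
-21 + 45*((-3 + E(-1))*1) = -21 + 45*((-3 + (1 - 1*(-1)))*1) = -21 + 45*((-3 + (1 + 1))*1) = -21 + 45*((-3 + 2)*1) = -21 + 45*(-1*1) = -21 + 45*(-1) = -21 - 45 = -66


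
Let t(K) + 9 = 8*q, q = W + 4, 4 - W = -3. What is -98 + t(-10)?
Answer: -19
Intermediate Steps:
W = 7 (W = 4 - 1*(-3) = 4 + 3 = 7)
q = 11 (q = 7 + 4 = 11)
t(K) = 79 (t(K) = -9 + 8*11 = -9 + 88 = 79)
-98 + t(-10) = -98 + 79 = -19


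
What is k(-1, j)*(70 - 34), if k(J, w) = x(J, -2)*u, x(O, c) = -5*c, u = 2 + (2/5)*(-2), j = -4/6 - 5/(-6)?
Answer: 432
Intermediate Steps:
j = ⅙ (j = -4*⅙ - 5*(-⅙) = -⅔ + ⅚ = ⅙ ≈ 0.16667)
u = 6/5 (u = 2 + (2*(⅕))*(-2) = 2 + (⅖)*(-2) = 2 - ⅘ = 6/5 ≈ 1.2000)
k(J, w) = 12 (k(J, w) = -5*(-2)*(6/5) = 10*(6/5) = 12)
k(-1, j)*(70 - 34) = 12*(70 - 34) = 12*36 = 432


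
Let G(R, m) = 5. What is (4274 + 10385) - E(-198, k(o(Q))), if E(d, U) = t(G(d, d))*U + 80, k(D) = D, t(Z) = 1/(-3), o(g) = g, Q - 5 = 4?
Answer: 14582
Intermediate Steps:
Q = 9 (Q = 5 + 4 = 9)
t(Z) = -1/3
E(d, U) = 80 - U/3 (E(d, U) = -U/3 + 80 = 80 - U/3)
(4274 + 10385) - E(-198, k(o(Q))) = (4274 + 10385) - (80 - 1/3*9) = 14659 - (80 - 3) = 14659 - 1*77 = 14659 - 77 = 14582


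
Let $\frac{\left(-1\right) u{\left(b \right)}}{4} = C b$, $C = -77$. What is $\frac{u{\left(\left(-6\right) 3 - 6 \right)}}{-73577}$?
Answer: $\frac{1056}{10511} \approx 0.10047$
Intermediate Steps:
$u{\left(b \right)} = 308 b$ ($u{\left(b \right)} = - 4 \left(- 77 b\right) = 308 b$)
$\frac{u{\left(\left(-6\right) 3 - 6 \right)}}{-73577} = \frac{308 \left(\left(-6\right) 3 - 6\right)}{-73577} = 308 \left(-18 - 6\right) \left(- \frac{1}{73577}\right) = 308 \left(-24\right) \left(- \frac{1}{73577}\right) = \left(-7392\right) \left(- \frac{1}{73577}\right) = \frac{1056}{10511}$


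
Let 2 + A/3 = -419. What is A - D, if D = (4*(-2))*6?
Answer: -1215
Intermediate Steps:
A = -1263 (A = -6 + 3*(-419) = -6 - 1257 = -1263)
D = -48 (D = -8*6 = -48)
A - D = -1263 - 1*(-48) = -1263 + 48 = -1215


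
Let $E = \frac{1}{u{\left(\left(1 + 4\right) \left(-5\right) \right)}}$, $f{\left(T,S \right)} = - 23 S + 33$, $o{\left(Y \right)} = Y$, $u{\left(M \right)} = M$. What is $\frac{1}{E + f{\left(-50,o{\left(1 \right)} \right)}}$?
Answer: $\frac{25}{249} \approx 0.1004$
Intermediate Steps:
$f{\left(T,S \right)} = 33 - 23 S$
$E = - \frac{1}{25}$ ($E = \frac{1}{\left(1 + 4\right) \left(-5\right)} = \frac{1}{5 \left(-5\right)} = \frac{1}{-25} = - \frac{1}{25} \approx -0.04$)
$\frac{1}{E + f{\left(-50,o{\left(1 \right)} \right)}} = \frac{1}{- \frac{1}{25} + \left(33 - 23\right)} = \frac{1}{- \frac{1}{25} + 10} = \frac{1}{\frac{249}{25}} = \frac{25}{249}$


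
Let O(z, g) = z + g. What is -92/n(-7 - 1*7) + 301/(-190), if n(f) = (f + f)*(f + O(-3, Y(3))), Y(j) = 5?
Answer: -14827/7980 ≈ -1.8580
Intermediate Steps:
O(z, g) = g + z
n(f) = 2*f*(2 + f) (n(f) = (f + f)*(f + (5 - 3)) = (2*f)*(f + 2) = (2*f)*(2 + f) = 2*f*(2 + f))
-92/n(-7 - 1*7) + 301/(-190) = -92*1/(2*(-7 - 1*7)*(2 + (-7 - 1*7))) + 301/(-190) = -92*1/(2*(-7 - 7)*(2 + (-7 - 7))) + 301*(-1/190) = -92*(-1/(28*(2 - 14))) - 301/190 = -92/(2*(-14)*(-12)) - 301/190 = -92/336 - 301/190 = -92*1/336 - 301/190 = -23/84 - 301/190 = -14827/7980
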